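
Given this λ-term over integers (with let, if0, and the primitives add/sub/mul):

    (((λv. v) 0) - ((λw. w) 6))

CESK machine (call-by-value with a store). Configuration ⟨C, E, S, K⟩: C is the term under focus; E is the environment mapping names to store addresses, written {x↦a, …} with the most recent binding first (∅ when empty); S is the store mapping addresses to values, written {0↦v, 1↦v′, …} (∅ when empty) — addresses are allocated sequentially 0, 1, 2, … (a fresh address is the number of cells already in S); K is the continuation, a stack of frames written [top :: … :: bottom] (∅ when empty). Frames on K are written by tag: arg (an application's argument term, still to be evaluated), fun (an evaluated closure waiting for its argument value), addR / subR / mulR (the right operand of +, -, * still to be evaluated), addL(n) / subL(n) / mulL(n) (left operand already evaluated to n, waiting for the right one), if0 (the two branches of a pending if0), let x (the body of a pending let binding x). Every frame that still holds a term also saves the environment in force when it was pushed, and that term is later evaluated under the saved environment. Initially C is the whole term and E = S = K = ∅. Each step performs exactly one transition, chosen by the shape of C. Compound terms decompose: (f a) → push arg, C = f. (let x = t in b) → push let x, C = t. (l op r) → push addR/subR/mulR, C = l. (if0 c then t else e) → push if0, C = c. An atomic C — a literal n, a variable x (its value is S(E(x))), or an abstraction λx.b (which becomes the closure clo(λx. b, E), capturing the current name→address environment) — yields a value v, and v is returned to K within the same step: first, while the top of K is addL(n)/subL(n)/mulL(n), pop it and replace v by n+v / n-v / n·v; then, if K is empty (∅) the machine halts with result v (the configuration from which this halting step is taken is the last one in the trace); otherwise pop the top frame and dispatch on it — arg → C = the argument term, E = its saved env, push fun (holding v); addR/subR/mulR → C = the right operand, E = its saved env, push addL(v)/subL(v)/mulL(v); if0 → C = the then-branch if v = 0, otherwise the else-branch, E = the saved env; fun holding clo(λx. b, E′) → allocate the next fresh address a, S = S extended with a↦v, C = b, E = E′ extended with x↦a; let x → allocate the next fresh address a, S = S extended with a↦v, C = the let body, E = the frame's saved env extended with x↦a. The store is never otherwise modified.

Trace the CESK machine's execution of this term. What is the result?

Answer: -6

Execution trace:
t=0: <C=(((λv. v) 0) - ((λw. w) 6)), E=∅, S=∅, K=∅>
t=1: <C=((λv. v) 0), E=∅, S=∅, K=[subR]>
t=2: <C=(λv. v), E=∅, S=∅, K=[arg :: subR]>
t=3: <C=0, E=∅, S=∅, K=[fun :: subR]>
t=4: <C=v, E={v↦0}, S={0↦0}, K=[subR]>
t=5: <C=((λw. w) 6), E=∅, S={0↦0}, K=[subL(0)]>
t=6: <C=(λw. w), E=∅, S={0↦0}, K=[arg :: subL(0)]>
t=7: <C=6, E=∅, S={0↦0}, K=[fun :: subL(0)]>
t=8: <C=w, E={w↦1}, S={0↦0, 1↦6}, K=[subL(0)]>
→ final value -6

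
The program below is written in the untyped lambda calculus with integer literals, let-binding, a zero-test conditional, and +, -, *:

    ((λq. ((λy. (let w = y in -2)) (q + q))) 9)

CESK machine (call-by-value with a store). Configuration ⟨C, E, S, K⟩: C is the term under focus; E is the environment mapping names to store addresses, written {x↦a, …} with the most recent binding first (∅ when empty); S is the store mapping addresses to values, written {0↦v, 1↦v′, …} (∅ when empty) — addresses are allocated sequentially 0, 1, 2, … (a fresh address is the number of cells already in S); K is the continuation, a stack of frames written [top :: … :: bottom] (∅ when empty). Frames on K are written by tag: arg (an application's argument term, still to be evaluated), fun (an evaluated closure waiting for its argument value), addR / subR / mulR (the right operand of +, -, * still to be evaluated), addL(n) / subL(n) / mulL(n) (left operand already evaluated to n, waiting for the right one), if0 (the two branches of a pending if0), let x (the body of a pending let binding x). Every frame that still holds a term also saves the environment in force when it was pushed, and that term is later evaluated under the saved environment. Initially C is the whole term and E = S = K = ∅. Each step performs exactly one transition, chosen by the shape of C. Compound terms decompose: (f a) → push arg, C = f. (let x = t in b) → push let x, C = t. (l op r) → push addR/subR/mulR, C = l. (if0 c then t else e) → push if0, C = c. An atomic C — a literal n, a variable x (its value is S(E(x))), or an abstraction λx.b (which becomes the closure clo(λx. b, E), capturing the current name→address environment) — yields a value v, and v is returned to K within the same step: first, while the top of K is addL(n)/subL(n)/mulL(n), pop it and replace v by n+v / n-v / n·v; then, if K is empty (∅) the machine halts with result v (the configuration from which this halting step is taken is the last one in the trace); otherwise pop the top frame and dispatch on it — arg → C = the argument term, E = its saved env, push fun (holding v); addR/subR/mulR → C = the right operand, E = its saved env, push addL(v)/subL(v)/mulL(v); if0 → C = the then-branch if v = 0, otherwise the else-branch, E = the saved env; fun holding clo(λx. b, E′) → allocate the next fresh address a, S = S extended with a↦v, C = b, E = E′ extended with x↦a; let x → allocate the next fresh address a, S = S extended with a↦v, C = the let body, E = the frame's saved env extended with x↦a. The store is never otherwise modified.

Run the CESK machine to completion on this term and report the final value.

Answer: -2

Derivation:
step 0: [C=((λq. ((λy. (let w = y in -2)) (q + q))) 9) | E=∅ | S=∅ | K=∅]
step 1: [C=(λq. ((λy. (let w = y in -2)) (q + q))) | E=∅ | S=∅ | K=[arg]]
step 2: [C=9 | E=∅ | S=∅ | K=[fun]]
step 3: [C=((λy. (let w = y in -2)) (q + q)) | E={q↦0} | S={0↦9} | K=∅]
step 4: [C=(λy. (let w = y in -2)) | E={q↦0} | S={0↦9} | K=[arg]]
step 5: [C=(q + q) | E={q↦0} | S={0↦9} | K=[fun]]
step 6: [C=q | E={q↦0} | S={0↦9} | K=[addR :: fun]]
step 7: [C=q | E={q↦0} | S={0↦9} | K=[addL(9) :: fun]]
step 8: [C=(let w = y in -2) | E={y↦1, q↦0} | S={0↦9, 1↦18} | K=∅]
step 9: [C=y | E={y↦1, q↦0} | S={0↦9, 1↦18} | K=[let w]]
step 10: [C=-2 | E={w↦2, y↦1, q↦0} | S={0↦9, 1↦18, 2↦18} | K=∅]
→ final value -2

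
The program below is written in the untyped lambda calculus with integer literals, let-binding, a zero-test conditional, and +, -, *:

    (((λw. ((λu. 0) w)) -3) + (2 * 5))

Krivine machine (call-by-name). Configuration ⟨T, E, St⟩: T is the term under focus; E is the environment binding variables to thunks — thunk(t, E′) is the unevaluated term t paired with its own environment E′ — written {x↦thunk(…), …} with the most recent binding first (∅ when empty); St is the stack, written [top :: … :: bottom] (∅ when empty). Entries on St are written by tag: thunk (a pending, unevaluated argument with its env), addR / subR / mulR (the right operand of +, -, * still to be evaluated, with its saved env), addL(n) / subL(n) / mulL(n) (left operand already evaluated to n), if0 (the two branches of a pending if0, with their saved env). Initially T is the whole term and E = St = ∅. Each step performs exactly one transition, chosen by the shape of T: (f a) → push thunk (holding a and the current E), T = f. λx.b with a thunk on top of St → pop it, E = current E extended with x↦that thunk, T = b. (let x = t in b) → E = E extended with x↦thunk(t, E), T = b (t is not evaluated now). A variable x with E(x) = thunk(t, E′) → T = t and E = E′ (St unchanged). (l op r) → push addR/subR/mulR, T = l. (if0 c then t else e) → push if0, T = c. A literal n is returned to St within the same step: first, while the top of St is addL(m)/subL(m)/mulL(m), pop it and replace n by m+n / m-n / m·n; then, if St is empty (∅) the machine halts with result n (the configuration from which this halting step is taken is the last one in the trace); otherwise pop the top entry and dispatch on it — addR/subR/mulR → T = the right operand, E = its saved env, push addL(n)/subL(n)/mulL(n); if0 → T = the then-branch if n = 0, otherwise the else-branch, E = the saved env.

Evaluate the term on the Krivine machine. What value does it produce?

Answer: 10

Execution trace:
t=0: <T=(((λw. ((λu. 0) w)) -3) + (2 * 5)), E=∅, St=∅>
t=1: <T=((λw. ((λu. 0) w)) -3), E=∅, St=[addR]>
t=2: <T=(λw. ((λu. 0) w)), E=∅, St=[thunk :: addR]>
t=3: <T=((λu. 0) w), E={w↦thunk(-3, ∅)}, St=[addR]>
t=4: <T=(λu. 0), E={w↦thunk(-3, ∅)}, St=[thunk :: addR]>
t=5: <T=0, E={u↦thunk(w, {w↦thunk(-3, ∅)}), w↦thunk(-3, ∅)}, St=[addR]>
t=6: <T=(2 * 5), E=∅, St=[addL(0)]>
t=7: <T=2, E=∅, St=[mulR :: addL(0)]>
t=8: <T=5, E=∅, St=[mulL(2) :: addL(0)]>
→ final value 10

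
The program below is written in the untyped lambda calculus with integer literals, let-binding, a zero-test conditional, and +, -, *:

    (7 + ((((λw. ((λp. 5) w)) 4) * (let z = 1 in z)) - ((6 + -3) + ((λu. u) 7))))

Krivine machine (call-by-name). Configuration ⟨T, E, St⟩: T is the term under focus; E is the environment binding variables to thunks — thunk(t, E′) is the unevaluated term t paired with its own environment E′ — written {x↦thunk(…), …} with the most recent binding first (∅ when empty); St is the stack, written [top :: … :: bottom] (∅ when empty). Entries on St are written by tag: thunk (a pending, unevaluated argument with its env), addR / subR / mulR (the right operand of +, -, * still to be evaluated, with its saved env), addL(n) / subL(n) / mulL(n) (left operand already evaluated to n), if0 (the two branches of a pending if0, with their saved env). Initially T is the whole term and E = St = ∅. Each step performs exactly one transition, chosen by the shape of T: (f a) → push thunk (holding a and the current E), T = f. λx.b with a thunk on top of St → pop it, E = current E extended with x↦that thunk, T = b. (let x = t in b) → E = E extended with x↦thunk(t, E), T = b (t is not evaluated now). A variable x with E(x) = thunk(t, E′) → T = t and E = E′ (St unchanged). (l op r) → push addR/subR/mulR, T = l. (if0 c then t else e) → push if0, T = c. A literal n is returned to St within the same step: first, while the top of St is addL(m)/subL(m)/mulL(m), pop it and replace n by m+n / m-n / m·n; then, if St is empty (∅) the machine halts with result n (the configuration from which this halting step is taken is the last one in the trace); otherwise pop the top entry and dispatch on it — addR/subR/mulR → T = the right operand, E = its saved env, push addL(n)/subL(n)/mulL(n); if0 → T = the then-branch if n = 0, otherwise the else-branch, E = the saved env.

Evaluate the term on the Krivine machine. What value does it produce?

step 0: <T=(7 + ((((λw. ((λp. 5) w)) 4) * (let z = 1 in z)) - ((6 + -3) + ((λu. u) 7)))), E=∅, St=∅>
step 1: <T=7, E=∅, St=[addR]>
step 2: <T=((((λw. ((λp. 5) w)) 4) * (let z = 1 in z)) - ((6 + -3) + ((λu. u) 7))), E=∅, St=[addL(7)]>
step 3: <T=(((λw. ((λp. 5) w)) 4) * (let z = 1 in z)), E=∅, St=[subR :: addL(7)]>
step 4: <T=((λw. ((λp. 5) w)) 4), E=∅, St=[mulR :: subR :: addL(7)]>
step 5: <T=(λw. ((λp. 5) w)), E=∅, St=[thunk :: mulR :: subR :: addL(7)]>
step 6: <T=((λp. 5) w), E={w↦thunk(4, ∅)}, St=[mulR :: subR :: addL(7)]>
step 7: <T=(λp. 5), E={w↦thunk(4, ∅)}, St=[thunk :: mulR :: subR :: addL(7)]>
step 8: <T=5, E={p↦thunk(w, {w↦thunk(4, ∅)}), w↦thunk(4, ∅)}, St=[mulR :: subR :: addL(7)]>
step 9: <T=(let z = 1 in z), E=∅, St=[mulL(5) :: subR :: addL(7)]>
step 10: <T=z, E={z↦thunk(1, ∅)}, St=[mulL(5) :: subR :: addL(7)]>
step 11: <T=1, E=∅, St=[mulL(5) :: subR :: addL(7)]>
step 12: <T=((6 + -3) + ((λu. u) 7)), E=∅, St=[subL(5) :: addL(7)]>
step 13: <T=(6 + -3), E=∅, St=[addR :: subL(5) :: addL(7)]>
step 14: <T=6, E=∅, St=[addR :: addR :: subL(5) :: addL(7)]>
step 15: <T=-3, E=∅, St=[addL(6) :: addR :: subL(5) :: addL(7)]>
step 16: <T=((λu. u) 7), E=∅, St=[addL(3) :: subL(5) :: addL(7)]>
step 17: <T=(λu. u), E=∅, St=[thunk :: addL(3) :: subL(5) :: addL(7)]>
step 18: <T=u, E={u↦thunk(7, ∅)}, St=[addL(3) :: subL(5) :: addL(7)]>
step 19: <T=7, E=∅, St=[addL(3) :: subL(5) :: addL(7)]>
→ final value 2

Answer: 2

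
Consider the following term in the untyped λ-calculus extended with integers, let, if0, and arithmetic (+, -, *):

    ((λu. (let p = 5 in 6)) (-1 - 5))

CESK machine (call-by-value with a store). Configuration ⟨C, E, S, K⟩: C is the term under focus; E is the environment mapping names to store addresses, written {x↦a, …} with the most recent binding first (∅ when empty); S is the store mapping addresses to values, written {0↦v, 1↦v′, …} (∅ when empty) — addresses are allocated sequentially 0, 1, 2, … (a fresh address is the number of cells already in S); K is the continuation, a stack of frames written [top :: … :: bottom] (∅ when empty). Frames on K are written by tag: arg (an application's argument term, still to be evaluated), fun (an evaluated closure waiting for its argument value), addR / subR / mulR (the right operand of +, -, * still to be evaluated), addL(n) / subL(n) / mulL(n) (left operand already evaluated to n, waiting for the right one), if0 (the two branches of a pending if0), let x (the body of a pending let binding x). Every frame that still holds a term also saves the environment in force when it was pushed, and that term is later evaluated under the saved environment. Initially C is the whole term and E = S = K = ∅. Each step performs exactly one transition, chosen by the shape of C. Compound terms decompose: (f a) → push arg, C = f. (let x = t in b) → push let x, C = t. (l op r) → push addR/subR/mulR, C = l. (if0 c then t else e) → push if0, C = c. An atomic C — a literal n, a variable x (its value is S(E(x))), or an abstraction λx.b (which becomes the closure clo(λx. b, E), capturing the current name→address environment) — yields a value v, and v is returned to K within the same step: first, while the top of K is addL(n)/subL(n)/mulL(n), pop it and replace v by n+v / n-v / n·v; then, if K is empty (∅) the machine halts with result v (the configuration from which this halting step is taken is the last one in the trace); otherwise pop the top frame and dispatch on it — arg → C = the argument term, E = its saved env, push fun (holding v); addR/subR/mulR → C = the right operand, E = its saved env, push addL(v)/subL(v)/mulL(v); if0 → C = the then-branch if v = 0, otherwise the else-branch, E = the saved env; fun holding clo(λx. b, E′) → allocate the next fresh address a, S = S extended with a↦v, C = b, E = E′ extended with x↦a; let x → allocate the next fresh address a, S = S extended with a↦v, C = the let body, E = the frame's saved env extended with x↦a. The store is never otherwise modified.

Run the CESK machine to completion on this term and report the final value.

step 0: ⟨C=((λu. (let p = 5 in 6)) (-1 - 5)); E=∅; S=∅; K=∅⟩
step 1: ⟨C=(λu. (let p = 5 in 6)); E=∅; S=∅; K=[arg]⟩
step 2: ⟨C=(-1 - 5); E=∅; S=∅; K=[fun]⟩
step 3: ⟨C=-1; E=∅; S=∅; K=[subR :: fun]⟩
step 4: ⟨C=5; E=∅; S=∅; K=[subL(-1) :: fun]⟩
step 5: ⟨C=(let p = 5 in 6); E={u↦0}; S={0↦-6}; K=∅⟩
step 6: ⟨C=5; E={u↦0}; S={0↦-6}; K=[let p]⟩
step 7: ⟨C=6; E={p↦1, u↦0}; S={0↦-6, 1↦5}; K=∅⟩
→ final value 6

Answer: 6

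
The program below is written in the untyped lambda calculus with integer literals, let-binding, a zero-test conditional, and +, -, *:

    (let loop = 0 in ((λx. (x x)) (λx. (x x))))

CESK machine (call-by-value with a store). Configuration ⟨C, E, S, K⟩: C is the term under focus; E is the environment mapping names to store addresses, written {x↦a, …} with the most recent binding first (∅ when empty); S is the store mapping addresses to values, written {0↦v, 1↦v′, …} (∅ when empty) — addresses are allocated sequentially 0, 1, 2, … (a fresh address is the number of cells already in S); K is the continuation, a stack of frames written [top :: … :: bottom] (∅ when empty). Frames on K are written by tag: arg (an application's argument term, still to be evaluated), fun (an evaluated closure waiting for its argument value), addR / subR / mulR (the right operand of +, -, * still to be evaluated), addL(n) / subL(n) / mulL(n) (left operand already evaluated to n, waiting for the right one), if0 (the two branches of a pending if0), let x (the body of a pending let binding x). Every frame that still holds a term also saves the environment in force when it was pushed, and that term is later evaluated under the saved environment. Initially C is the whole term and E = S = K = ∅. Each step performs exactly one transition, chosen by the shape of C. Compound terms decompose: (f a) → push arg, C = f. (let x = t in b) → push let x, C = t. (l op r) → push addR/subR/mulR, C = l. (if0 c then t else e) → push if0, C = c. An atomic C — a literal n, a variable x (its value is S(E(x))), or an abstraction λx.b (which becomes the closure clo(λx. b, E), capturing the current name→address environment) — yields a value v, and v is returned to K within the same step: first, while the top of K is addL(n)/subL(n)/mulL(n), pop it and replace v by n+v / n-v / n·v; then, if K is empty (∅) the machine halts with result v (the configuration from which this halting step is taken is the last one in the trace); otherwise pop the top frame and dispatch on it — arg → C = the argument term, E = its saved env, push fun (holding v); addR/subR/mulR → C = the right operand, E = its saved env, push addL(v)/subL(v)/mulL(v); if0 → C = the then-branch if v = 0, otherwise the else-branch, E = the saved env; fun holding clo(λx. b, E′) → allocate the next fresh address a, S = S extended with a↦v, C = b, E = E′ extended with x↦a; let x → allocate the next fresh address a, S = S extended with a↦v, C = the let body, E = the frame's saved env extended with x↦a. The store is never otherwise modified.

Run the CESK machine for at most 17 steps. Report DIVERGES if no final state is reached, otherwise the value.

step 0: <C=(let loop = 0 in ((λx. (x x)) (λx. (x x)))), E=∅, S=∅, K=∅>
step 1: <C=0, E=∅, S=∅, K=[let loop]>
step 2: <C=((λx. (x x)) (λx. (x x))), E={loop↦0}, S={0↦0}, K=∅>
step 3: <C=(λx. (x x)), E={loop↦0}, S={0↦0}, K=[arg]>
step 4: <C=(λx. (x x)), E={loop↦0}, S={0↦0}, K=[fun]>
step 5: <C=(x x), E={x↦1, loop↦0}, S={0↦0, 1↦clo(λx. (x x), {loop↦0})}, K=∅>
step 6: <C=x, E={x↦1, loop↦0}, S={0↦0, 1↦clo(λx. (x x), {loop↦0})}, K=[arg]>
step 7: <C=x, E={x↦1, loop↦0}, S={0↦0, 1↦clo(λx. (x x), {loop↦0})}, K=[fun]>
step 8: <C=(x x), E={x↦2, loop↦0}, S={0↦0, 1↦clo(λx. (x x), {loop↦0}), 2↦clo(λx. (x x), {loop↦0})}, K=∅>
step 9: <C=x, E={x↦2, loop↦0}, S={0↦0, 1↦clo(λx. (x x), {loop↦0}), 2↦clo(λx. (x x), {loop↦0})}, K=[arg]>
step 10: <C=x, E={x↦2, loop↦0}, S={0↦0, 1↦clo(λx. (x x), {loop↦0}), 2↦clo(λx. (x x), {loop↦0})}, K=[fun]>
step 11: <C=(x x), E={x↦3, loop↦0}, S={0↦0, 1↦clo(λx. (x x), {loop↦0}), 2↦clo(λx. (x x), {loop↦0}), 3↦clo(λx. (x x), {loop↦0})}, K=∅>
step 12: <C=x, E={x↦3, loop↦0}, S={0↦0, 1↦clo(λx. (x x), {loop↦0}), 2↦clo(λx. (x x), {loop↦0}), 3↦clo(λx. (x x), {loop↦0})}, K=[arg]>
step 13: <C=x, E={x↦3, loop↦0}, S={0↦0, 1↦clo(λx. (x x), {loop↦0}), 2↦clo(λx. (x x), {loop↦0}), 3↦clo(λx. (x x), {loop↦0})}, K=[fun]>
step 14: <C=(x x), E={x↦4, loop↦0}, S={0↦0, 1↦clo(λx. (x x), {loop↦0}), 2↦clo(λx. (x x), {loop↦0}), 3↦clo(λx. (x x), {loop↦0}), 4↦clo(λx. (x x), {loop↦0})}, K=∅>
step 15: <C=x, E={x↦4, loop↦0}, S={0↦0, 1↦clo(λx. (x x), {loop↦0}), 2↦clo(λx. (x x), {loop↦0}), 3↦clo(λx. (x x), {loop↦0}), 4↦clo(λx. (x x), {loop↦0})}, K=[arg]>
step 16: <C=x, E={x↦4, loop↦0}, S={0↦0, 1↦clo(λx. (x x), {loop↦0}), 2↦clo(λx. (x x), {loop↦0}), 3↦clo(λx. (x x), {loop↦0}), 4↦clo(λx. (x x), {loop↦0})}, K=[fun]>
step 17: <C=(x x), E={x↦5, loop↦0}, S={0↦0, 1↦clo(λx. (x x), {loop↦0}), 2↦clo(λx. (x x), {loop↦0}), 3↦clo(λx. (x x), {loop↦0}), 4↦clo(λx. (x x), {loop↦0}), 5↦clo(λx. (x x), {loop↦0})}, K=∅>
→ 17 transitions taken and the configuration is still not final: no result within 17 steps

Answer: DIVERGES (no final state within 17 steps)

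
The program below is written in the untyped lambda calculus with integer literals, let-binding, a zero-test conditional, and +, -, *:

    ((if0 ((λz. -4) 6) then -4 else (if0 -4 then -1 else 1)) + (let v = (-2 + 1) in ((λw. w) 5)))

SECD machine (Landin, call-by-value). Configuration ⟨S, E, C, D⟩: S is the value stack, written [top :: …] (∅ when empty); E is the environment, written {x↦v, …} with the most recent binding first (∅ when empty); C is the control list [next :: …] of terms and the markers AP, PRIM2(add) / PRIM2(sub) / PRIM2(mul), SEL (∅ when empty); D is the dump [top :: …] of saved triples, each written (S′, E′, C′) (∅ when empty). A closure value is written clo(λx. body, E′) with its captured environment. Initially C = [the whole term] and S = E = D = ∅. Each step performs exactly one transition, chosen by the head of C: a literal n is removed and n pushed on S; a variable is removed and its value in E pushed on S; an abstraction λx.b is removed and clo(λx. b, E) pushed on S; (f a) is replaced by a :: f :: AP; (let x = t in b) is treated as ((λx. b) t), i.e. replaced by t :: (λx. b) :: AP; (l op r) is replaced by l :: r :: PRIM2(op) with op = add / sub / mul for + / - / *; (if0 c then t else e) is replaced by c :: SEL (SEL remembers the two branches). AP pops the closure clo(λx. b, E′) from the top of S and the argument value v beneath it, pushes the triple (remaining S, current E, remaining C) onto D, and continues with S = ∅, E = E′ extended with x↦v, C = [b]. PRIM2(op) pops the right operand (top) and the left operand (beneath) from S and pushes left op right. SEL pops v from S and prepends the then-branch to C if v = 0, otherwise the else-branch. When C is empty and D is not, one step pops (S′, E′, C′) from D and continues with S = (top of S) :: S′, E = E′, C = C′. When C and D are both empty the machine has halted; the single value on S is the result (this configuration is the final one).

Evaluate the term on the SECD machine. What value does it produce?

Answer: 6

Derivation:
[0] <S=∅, E=∅, C=[((if0 ((λz. -4) 6) then -4 else (if0 -4 then -1 else 1)) + (let v = (-2 + 1) in ((λw. w) 5)))], D=∅>
[1] <S=∅, E=∅, C=[(if0 ((λz. -4) 6) then -4 else (if0 -4 then -1 else 1)) :: (let v = (-2 + 1) in ((λw. w) 5)) :: PRIM2(add)], D=∅>
[2] <S=∅, E=∅, C=[((λz. -4) 6) :: SEL :: (let v = (-2 + 1) in ((λw. w) 5)) :: PRIM2(add)], D=∅>
[3] <S=∅, E=∅, C=[6 :: (λz. -4) :: AP :: SEL :: (let v = (-2 + 1) in ((λw. w) 5)) :: PRIM2(add)], D=∅>
[4] <S=[6], E=∅, C=[(λz. -4) :: AP :: SEL :: (let v = (-2 + 1) in ((λw. w) 5)) :: PRIM2(add)], D=∅>
[5] <S=[clo(λz. -4, ∅) :: 6], E=∅, C=[AP :: SEL :: (let v = (-2 + 1) in ((λw. w) 5)) :: PRIM2(add)], D=∅>
[6] <S=∅, E={z↦6}, C=[-4], D=[(∅, ∅, [SEL :: (let v = (-2 + 1) in ((λw. w) 5)) :: PRIM2(add)])]>
[7] <S=[-4], E={z↦6}, C=∅, D=[(∅, ∅, [SEL :: (let v = (-2 + 1) in ((λw. w) 5)) :: PRIM2(add)])]>
[8] <S=[-4], E=∅, C=[SEL :: (let v = (-2 + 1) in ((λw. w) 5)) :: PRIM2(add)], D=∅>
[9] <S=∅, E=∅, C=[(if0 -4 then -1 else 1) :: (let v = (-2 + 1) in ((λw. w) 5)) :: PRIM2(add)], D=∅>
[10] <S=∅, E=∅, C=[-4 :: SEL :: (let v = (-2 + 1) in ((λw. w) 5)) :: PRIM2(add)], D=∅>
[11] <S=[-4], E=∅, C=[SEL :: (let v = (-2 + 1) in ((λw. w) 5)) :: PRIM2(add)], D=∅>
[12] <S=∅, E=∅, C=[1 :: (let v = (-2 + 1) in ((λw. w) 5)) :: PRIM2(add)], D=∅>
[13] <S=[1], E=∅, C=[(let v = (-2 + 1) in ((λw. w) 5)) :: PRIM2(add)], D=∅>
[14] <S=[1], E=∅, C=[(-2 + 1) :: (λv. ((λw. w) 5)) :: AP :: PRIM2(add)], D=∅>
[15] <S=[1], E=∅, C=[-2 :: 1 :: PRIM2(add) :: (λv. ((λw. w) 5)) :: AP :: PRIM2(add)], D=∅>
[16] <S=[-2 :: 1], E=∅, C=[1 :: PRIM2(add) :: (λv. ((λw. w) 5)) :: AP :: PRIM2(add)], D=∅>
[17] <S=[1 :: -2 :: 1], E=∅, C=[PRIM2(add) :: (λv. ((λw. w) 5)) :: AP :: PRIM2(add)], D=∅>
[18] <S=[-1 :: 1], E=∅, C=[(λv. ((λw. w) 5)) :: AP :: PRIM2(add)], D=∅>
[19] <S=[clo(λv. ((λw. w) 5), ∅) :: -1 :: 1], E=∅, C=[AP :: PRIM2(add)], D=∅>
[20] <S=∅, E={v↦-1}, C=[((λw. w) 5)], D=[([1], ∅, [PRIM2(add)])]>
[21] <S=∅, E={v↦-1}, C=[5 :: (λw. w) :: AP], D=[([1], ∅, [PRIM2(add)])]>
[22] <S=[5], E={v↦-1}, C=[(λw. w) :: AP], D=[([1], ∅, [PRIM2(add)])]>
[23] <S=[clo(λw. w, {v↦-1}) :: 5], E={v↦-1}, C=[AP], D=[([1], ∅, [PRIM2(add)])]>
[24] <S=∅, E={w↦5, v↦-1}, C=[w], D=[(∅, {v↦-1}, ∅) :: ([1], ∅, [PRIM2(add)])]>
[25] <S=[5], E={w↦5, v↦-1}, C=∅, D=[(∅, {v↦-1}, ∅) :: ([1], ∅, [PRIM2(add)])]>
[26] <S=[5], E={v↦-1}, C=∅, D=[([1], ∅, [PRIM2(add)])]>
[27] <S=[5 :: 1], E=∅, C=[PRIM2(add)], D=∅>
[28] <S=[6], E=∅, C=∅, D=∅>
→ final value 6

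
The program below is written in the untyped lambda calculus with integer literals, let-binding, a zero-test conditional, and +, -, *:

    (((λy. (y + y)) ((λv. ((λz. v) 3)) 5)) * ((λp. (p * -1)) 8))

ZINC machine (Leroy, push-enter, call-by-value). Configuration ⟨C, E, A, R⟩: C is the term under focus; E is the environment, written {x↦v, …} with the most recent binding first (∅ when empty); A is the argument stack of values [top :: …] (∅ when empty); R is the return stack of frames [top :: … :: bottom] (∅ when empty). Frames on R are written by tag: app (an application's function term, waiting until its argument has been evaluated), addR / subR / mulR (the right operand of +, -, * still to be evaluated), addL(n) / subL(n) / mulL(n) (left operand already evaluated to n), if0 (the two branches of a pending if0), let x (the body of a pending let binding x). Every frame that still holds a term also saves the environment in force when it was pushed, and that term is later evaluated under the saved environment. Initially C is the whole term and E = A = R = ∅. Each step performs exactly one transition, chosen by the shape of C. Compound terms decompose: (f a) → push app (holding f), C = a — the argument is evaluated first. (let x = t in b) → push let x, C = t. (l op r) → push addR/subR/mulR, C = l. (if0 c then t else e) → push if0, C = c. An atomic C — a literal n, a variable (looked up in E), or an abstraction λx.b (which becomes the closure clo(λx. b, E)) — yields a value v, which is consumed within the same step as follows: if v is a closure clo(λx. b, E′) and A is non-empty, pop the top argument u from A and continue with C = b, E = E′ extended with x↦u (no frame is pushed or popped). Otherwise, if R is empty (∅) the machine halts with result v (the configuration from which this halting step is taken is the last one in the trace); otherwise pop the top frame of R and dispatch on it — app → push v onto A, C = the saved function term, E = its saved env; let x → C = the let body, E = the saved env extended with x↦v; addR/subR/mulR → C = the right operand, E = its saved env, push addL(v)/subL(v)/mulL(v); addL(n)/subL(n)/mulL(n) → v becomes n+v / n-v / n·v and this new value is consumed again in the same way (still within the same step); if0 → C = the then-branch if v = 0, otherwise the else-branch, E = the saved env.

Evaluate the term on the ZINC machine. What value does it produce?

Answer: -80

Execution trace:
[0] ⟨C=(((λy. (y + y)) ((λv. ((λz. v) 3)) 5)) * ((λp. (p * -1)) 8)); E=∅; A=∅; R=∅⟩
[1] ⟨C=((λy. (y + y)) ((λv. ((λz. v) 3)) 5)); E=∅; A=∅; R=[mulR]⟩
[2] ⟨C=((λv. ((λz. v) 3)) 5); E=∅; A=∅; R=[app :: mulR]⟩
[3] ⟨C=5; E=∅; A=∅; R=[app :: app :: mulR]⟩
[4] ⟨C=(λv. ((λz. v) 3)); E=∅; A=[5]; R=[app :: mulR]⟩
[5] ⟨C=((λz. v) 3); E={v↦5}; A=∅; R=[app :: mulR]⟩
[6] ⟨C=3; E={v↦5}; A=∅; R=[app :: app :: mulR]⟩
[7] ⟨C=(λz. v); E={v↦5}; A=[3]; R=[app :: mulR]⟩
[8] ⟨C=v; E={z↦3, v↦5}; A=∅; R=[app :: mulR]⟩
[9] ⟨C=(λy. (y + y)); E=∅; A=[5]; R=[mulR]⟩
[10] ⟨C=(y + y); E={y↦5}; A=∅; R=[mulR]⟩
[11] ⟨C=y; E={y↦5}; A=∅; R=[addR :: mulR]⟩
[12] ⟨C=y; E={y↦5}; A=∅; R=[addL(5) :: mulR]⟩
[13] ⟨C=((λp. (p * -1)) 8); E=∅; A=∅; R=[mulL(10)]⟩
[14] ⟨C=8; E=∅; A=∅; R=[app :: mulL(10)]⟩
[15] ⟨C=(λp. (p * -1)); E=∅; A=[8]; R=[mulL(10)]⟩
[16] ⟨C=(p * -1); E={p↦8}; A=∅; R=[mulL(10)]⟩
[17] ⟨C=p; E={p↦8}; A=∅; R=[mulR :: mulL(10)]⟩
[18] ⟨C=-1; E={p↦8}; A=∅; R=[mulL(8) :: mulL(10)]⟩
→ final value -80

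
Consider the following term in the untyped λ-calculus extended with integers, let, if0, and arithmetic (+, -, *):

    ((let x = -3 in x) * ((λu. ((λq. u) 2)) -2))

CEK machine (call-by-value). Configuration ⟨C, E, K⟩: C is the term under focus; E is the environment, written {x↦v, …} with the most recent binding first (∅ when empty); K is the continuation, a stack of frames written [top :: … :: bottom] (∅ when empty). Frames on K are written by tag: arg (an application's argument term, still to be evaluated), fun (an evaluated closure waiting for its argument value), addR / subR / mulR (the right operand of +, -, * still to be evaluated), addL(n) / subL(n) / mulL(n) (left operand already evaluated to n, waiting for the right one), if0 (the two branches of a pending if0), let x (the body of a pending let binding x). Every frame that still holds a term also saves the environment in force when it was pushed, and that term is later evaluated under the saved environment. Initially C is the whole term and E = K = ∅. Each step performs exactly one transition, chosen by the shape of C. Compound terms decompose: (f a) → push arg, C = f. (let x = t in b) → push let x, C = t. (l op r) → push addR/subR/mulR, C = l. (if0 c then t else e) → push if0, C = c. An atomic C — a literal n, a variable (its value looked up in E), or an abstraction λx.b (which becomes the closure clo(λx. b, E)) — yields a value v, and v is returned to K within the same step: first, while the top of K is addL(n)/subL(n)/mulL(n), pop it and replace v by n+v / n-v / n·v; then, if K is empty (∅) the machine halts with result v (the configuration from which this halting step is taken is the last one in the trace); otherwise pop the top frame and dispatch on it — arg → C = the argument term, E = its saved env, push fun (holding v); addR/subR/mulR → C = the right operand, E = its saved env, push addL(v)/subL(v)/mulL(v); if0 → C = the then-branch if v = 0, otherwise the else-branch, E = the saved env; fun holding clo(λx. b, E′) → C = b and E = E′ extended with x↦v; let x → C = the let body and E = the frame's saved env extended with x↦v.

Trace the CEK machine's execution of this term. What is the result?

Answer: 6

Derivation:
t=0: [C=((let x = -3 in x) * ((λu. ((λq. u) 2)) -2)) | E=∅ | K=∅]
t=1: [C=(let x = -3 in x) | E=∅ | K=[mulR]]
t=2: [C=-3 | E=∅ | K=[let x :: mulR]]
t=3: [C=x | E={x↦-3} | K=[mulR]]
t=4: [C=((λu. ((λq. u) 2)) -2) | E=∅ | K=[mulL(-3)]]
t=5: [C=(λu. ((λq. u) 2)) | E=∅ | K=[arg :: mulL(-3)]]
t=6: [C=-2 | E=∅ | K=[fun :: mulL(-3)]]
t=7: [C=((λq. u) 2) | E={u↦-2} | K=[mulL(-3)]]
t=8: [C=(λq. u) | E={u↦-2} | K=[arg :: mulL(-3)]]
t=9: [C=2 | E={u↦-2} | K=[fun :: mulL(-3)]]
t=10: [C=u | E={q↦2, u↦-2} | K=[mulL(-3)]]
→ final value 6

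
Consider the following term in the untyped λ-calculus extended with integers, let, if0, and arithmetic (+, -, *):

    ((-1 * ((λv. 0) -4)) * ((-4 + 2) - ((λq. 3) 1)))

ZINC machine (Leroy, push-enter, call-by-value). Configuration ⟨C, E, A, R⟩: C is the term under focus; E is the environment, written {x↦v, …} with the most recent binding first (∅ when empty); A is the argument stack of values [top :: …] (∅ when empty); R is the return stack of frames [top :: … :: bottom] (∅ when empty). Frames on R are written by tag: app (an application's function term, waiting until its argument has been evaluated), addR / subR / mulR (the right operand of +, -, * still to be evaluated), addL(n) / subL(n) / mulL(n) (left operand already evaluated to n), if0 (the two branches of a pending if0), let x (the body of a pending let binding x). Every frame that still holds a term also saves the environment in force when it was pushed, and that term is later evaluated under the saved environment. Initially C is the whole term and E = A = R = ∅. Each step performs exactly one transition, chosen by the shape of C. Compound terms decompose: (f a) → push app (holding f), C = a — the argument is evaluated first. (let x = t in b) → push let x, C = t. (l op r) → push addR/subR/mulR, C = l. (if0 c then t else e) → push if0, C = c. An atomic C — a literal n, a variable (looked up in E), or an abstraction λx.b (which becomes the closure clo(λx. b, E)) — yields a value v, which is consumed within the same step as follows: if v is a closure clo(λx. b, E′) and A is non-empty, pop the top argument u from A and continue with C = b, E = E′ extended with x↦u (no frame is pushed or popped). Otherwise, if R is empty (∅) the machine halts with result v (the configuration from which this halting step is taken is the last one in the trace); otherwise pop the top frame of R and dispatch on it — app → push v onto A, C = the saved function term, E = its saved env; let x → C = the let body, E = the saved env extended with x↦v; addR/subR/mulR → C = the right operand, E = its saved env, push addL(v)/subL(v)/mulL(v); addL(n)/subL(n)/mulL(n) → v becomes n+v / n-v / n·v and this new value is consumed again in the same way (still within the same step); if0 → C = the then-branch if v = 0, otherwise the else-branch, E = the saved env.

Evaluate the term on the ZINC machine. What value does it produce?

Answer: 0

Derivation:
0. [C=((-1 * ((λv. 0) -4)) * ((-4 + 2) - ((λq. 3) 1))) | E=∅ | A=∅ | R=∅]
1. [C=(-1 * ((λv. 0) -4)) | E=∅ | A=∅ | R=[mulR]]
2. [C=-1 | E=∅ | A=∅ | R=[mulR :: mulR]]
3. [C=((λv. 0) -4) | E=∅ | A=∅ | R=[mulL(-1) :: mulR]]
4. [C=-4 | E=∅ | A=∅ | R=[app :: mulL(-1) :: mulR]]
5. [C=(λv. 0) | E=∅ | A=[-4] | R=[mulL(-1) :: mulR]]
6. [C=0 | E={v↦-4} | A=∅ | R=[mulL(-1) :: mulR]]
7. [C=((-4 + 2) - ((λq. 3) 1)) | E=∅ | A=∅ | R=[mulL(0)]]
8. [C=(-4 + 2) | E=∅ | A=∅ | R=[subR :: mulL(0)]]
9. [C=-4 | E=∅ | A=∅ | R=[addR :: subR :: mulL(0)]]
10. [C=2 | E=∅ | A=∅ | R=[addL(-4) :: subR :: mulL(0)]]
11. [C=((λq. 3) 1) | E=∅ | A=∅ | R=[subL(-2) :: mulL(0)]]
12. [C=1 | E=∅ | A=∅ | R=[app :: subL(-2) :: mulL(0)]]
13. [C=(λq. 3) | E=∅ | A=[1] | R=[subL(-2) :: mulL(0)]]
14. [C=3 | E={q↦1} | A=∅ | R=[subL(-2) :: mulL(0)]]
→ final value 0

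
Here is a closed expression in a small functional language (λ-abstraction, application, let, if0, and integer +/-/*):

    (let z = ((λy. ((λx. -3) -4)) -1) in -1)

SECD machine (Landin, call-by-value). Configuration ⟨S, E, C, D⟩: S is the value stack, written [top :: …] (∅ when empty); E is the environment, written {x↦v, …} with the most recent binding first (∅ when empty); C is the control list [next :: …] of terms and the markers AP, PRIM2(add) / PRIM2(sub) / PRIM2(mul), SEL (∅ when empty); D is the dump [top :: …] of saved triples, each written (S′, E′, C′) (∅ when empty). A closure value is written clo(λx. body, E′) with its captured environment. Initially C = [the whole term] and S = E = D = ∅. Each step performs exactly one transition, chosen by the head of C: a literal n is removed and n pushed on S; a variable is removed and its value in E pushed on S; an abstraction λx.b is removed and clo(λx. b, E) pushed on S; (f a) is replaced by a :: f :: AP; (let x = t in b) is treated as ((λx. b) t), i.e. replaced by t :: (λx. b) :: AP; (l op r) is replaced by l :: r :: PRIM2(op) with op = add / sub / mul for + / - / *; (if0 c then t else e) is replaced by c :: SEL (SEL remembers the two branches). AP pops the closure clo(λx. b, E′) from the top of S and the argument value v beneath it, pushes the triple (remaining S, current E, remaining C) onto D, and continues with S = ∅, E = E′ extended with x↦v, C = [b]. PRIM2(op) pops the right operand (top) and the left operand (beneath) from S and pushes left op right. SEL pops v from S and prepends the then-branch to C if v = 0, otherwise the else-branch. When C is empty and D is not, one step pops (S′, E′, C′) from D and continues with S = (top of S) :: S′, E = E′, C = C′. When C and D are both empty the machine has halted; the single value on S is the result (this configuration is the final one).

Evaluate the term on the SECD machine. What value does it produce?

t=0: ⟨S=∅; E=∅; C=[(let z = ((λy. ((λx. -3) -4)) -1) in -1)]; D=∅⟩
t=1: ⟨S=∅; E=∅; C=[((λy. ((λx. -3) -4)) -1) :: (λz. -1) :: AP]; D=∅⟩
t=2: ⟨S=∅; E=∅; C=[-1 :: (λy. ((λx. -3) -4)) :: AP :: (λz. -1) :: AP]; D=∅⟩
t=3: ⟨S=[-1]; E=∅; C=[(λy. ((λx. -3) -4)) :: AP :: (λz. -1) :: AP]; D=∅⟩
t=4: ⟨S=[clo(λy. ((λx. -3) -4), ∅) :: -1]; E=∅; C=[AP :: (λz. -1) :: AP]; D=∅⟩
t=5: ⟨S=∅; E={y↦-1}; C=[((λx. -3) -4)]; D=[(∅, ∅, [(λz. -1) :: AP])]⟩
t=6: ⟨S=∅; E={y↦-1}; C=[-4 :: (λx. -3) :: AP]; D=[(∅, ∅, [(λz. -1) :: AP])]⟩
t=7: ⟨S=[-4]; E={y↦-1}; C=[(λx. -3) :: AP]; D=[(∅, ∅, [(λz. -1) :: AP])]⟩
t=8: ⟨S=[clo(λx. -3, {y↦-1}) :: -4]; E={y↦-1}; C=[AP]; D=[(∅, ∅, [(λz. -1) :: AP])]⟩
t=9: ⟨S=∅; E={x↦-4, y↦-1}; C=[-3]; D=[(∅, {y↦-1}, ∅) :: (∅, ∅, [(λz. -1) :: AP])]⟩
t=10: ⟨S=[-3]; E={x↦-4, y↦-1}; C=∅; D=[(∅, {y↦-1}, ∅) :: (∅, ∅, [(λz. -1) :: AP])]⟩
t=11: ⟨S=[-3]; E={y↦-1}; C=∅; D=[(∅, ∅, [(λz. -1) :: AP])]⟩
t=12: ⟨S=[-3]; E=∅; C=[(λz. -1) :: AP]; D=∅⟩
t=13: ⟨S=[clo(λz. -1, ∅) :: -3]; E=∅; C=[AP]; D=∅⟩
t=14: ⟨S=∅; E={z↦-3}; C=[-1]; D=[(∅, ∅, ∅)]⟩
t=15: ⟨S=[-1]; E={z↦-3}; C=∅; D=[(∅, ∅, ∅)]⟩
t=16: ⟨S=[-1]; E=∅; C=∅; D=∅⟩
→ final value -1

Answer: -1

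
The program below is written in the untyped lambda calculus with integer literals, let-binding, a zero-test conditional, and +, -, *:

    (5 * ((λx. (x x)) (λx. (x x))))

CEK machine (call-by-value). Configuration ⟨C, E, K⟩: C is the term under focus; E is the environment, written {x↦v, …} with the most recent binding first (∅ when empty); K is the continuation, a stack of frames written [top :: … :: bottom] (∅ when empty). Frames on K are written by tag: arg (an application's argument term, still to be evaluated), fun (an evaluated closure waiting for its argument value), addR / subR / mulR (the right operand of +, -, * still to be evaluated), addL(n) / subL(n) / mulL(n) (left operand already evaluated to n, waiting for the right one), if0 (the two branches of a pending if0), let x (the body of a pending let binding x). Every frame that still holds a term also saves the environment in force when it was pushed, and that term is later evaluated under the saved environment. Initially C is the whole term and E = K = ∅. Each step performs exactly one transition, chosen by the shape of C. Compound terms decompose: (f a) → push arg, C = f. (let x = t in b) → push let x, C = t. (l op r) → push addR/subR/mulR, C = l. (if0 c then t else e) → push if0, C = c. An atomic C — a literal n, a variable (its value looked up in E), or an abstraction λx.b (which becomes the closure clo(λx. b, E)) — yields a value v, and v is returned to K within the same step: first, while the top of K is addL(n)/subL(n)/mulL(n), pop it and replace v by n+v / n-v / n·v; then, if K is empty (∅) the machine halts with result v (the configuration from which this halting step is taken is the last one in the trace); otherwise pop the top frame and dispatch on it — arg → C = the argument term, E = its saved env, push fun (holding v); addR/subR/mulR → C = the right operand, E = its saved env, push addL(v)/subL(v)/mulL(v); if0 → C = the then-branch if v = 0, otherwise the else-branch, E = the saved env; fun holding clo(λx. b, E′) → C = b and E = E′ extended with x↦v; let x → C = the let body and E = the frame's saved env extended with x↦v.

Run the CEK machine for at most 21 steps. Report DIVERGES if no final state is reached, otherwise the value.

Answer: DIVERGES (no final state within 21 steps)

Machine steps:
step 0: ⟨C=(5 * ((λx. (x x)) (λx. (x x)))); E=∅; K=∅⟩
step 1: ⟨C=5; E=∅; K=[mulR]⟩
step 2: ⟨C=((λx. (x x)) (λx. (x x))); E=∅; K=[mulL(5)]⟩
step 3: ⟨C=(λx. (x x)); E=∅; K=[arg :: mulL(5)]⟩
step 4: ⟨C=(λx. (x x)); E=∅; K=[fun :: mulL(5)]⟩
step 5: ⟨C=(x x); E={x↦clo(λx. (x x), ∅)}; K=[mulL(5)]⟩
step 6: ⟨C=x; E={x↦clo(λx. (x x), ∅)}; K=[arg :: mulL(5)]⟩
step 7: ⟨C=x; E={x↦clo(λx. (x x), ∅)}; K=[fun :: mulL(5)]⟩
… configuration repeats with period 3 (steps 5–7 recur indefinitely) …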